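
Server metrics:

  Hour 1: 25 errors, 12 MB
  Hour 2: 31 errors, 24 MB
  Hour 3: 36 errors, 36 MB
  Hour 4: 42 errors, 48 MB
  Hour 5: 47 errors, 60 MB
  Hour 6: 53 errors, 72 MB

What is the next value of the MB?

84

MB: +12 each step, so 12, 24, 36, 48, 60, 72 → 84.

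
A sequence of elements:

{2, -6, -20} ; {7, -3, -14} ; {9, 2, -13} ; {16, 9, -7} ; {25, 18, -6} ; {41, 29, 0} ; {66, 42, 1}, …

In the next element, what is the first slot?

107

First slot: each term is the sum of the two before it; 2, 7, 9, 16, 25, 41, 66 → 107.
Second slot: differences are 3, 5, 7, … (increasing by 2 each time), so -6, -3, 2, 9, 18, 29, 42 → 57.
Third slot goes -20, -14, -13, -7, -6, 0, 1 → 7 (alternating steps +6, +1, +6, +1, …).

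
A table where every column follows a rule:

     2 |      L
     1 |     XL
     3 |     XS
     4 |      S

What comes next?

First component goes 2, 1, 3, 4 → 7 (each term is the sum of the two before it).
Size: runs through clothing sizes XS→XL, so L, XL, XS, S → M.
Combining the parts gives 7  M.

7  M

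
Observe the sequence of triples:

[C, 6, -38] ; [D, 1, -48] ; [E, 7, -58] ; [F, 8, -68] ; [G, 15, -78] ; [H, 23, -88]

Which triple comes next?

For the letter, letters move forward 1 place in the alphabet: C, D, E, F, G, H → I.
Second coordinate — each term is the sum of the two before it: 6, 1, 7, 8, 15, 23 → 38.
Third coordinate — −10 each step: -38, -48, -58, -68, -78, -88 → -98.
Combining the parts gives [I, 38, -98].

[I, 38, -98]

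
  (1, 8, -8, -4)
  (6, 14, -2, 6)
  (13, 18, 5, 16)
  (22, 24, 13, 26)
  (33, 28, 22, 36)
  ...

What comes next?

First slot goes 1, 6, 13, 22, 33 → 46 (differences are 5, 7, 9, … (increasing by 2 each time)).
Second slot — alternating steps +6, +4, +6, +4, …: 8, 14, 18, 24, 28 → 34.
Third slot: -8, -2, 5, 13, 22 → 32 (differences are 6, 7, 8, … (increasing by 1 each time)).
Fourth slot — +10 each step: -4, 6, 16, 26, 36 → 46.
Combining the parts gives (46, 34, 32, 46).

(46, 34, 32, 46)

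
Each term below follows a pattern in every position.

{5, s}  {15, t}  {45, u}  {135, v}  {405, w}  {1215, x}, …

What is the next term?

{3645, y}

First part: ×3 each step; 5, 15, 45, 135, 405, 1215 → 3645.
Letter goes s, t, u, v, w, x → y (letters move forward 1 place in the alphabet).
Putting it together: {3645, y}.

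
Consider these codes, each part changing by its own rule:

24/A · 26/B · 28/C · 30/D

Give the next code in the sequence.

First component: +2 each step, so 24, 26, 28, 30 → 32.
Letter: A, B, C, D → E (letters move forward 1 place in the alphabet).
So the next code is 32/E.

32/E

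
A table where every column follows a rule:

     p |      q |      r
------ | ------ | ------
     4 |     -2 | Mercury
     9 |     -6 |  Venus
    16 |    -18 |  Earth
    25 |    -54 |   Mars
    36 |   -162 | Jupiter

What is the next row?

Column p: perfect squares: 2², 3², 4², …; 4, 9, 16, 25, 36 → 49.
Column q: ×3 each step, so -2, -6, -18, -54, -162 → -486.
Column r: Mercury, Venus, Earth, Mars, Jupiter → Saturn (runs through the planets Mercury→Neptune).
Combining the parts gives 49  -486  Saturn.

49  -486  Saturn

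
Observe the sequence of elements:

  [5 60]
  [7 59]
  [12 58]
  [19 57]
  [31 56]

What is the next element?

[50 55]

First coordinate goes 5, 7, 12, 19, 31 → 50 (each term is the sum of the two before it).
For the second coordinate, −1 each step: 60, 59, 58, 57, 56 → 55.
Combining the parts gives [50 55].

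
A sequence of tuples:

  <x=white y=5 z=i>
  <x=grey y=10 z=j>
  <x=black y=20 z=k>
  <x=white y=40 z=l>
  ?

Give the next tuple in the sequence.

<x=grey y=80 z=m>

X goes white, grey, black, white → grey (repeats white → grey → black).
For the y, ×2 each step: 5, 10, 20, 40 → 80.
Z — letters move forward 1 place in the alphabet: i, j, k, l → m.
Combining the parts gives <x=grey y=80 z=m>.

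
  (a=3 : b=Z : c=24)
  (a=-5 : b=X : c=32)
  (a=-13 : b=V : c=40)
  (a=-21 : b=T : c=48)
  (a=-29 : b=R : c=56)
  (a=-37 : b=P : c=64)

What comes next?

(a=-45 : b=N : c=72)

For the a, −8 each step: 3, -5, -13, -21, -29, -37 → -45.
B: letters move back 2 places in the alphabet, so Z, X, V, T, R, P → N.
C: together with the a always sums to 27; 24, 32, 40, 48, 56, 64 → 72.
Combining the parts gives (a=-45 : b=N : c=72).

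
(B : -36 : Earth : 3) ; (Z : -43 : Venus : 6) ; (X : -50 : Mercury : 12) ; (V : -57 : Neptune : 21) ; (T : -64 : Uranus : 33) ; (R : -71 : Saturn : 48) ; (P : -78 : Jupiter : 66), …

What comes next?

(N : -85 : Mars : 87)

Letter: letters move back 2 places in the alphabet, wrapping A→Z; B, Z, X, V, T, R, P → N.
For the second slot, −7 each step: -36, -43, -50, -57, -64, -71, -78 → -85.
Planet: runs backward through the planets Mercury→Neptune, so Earth, Venus, Mercury, Neptune, Uranus, Saturn, Jupiter → Mars.
Fourth slot: differences are 3, 6, 9, … (increasing by 3 each time); 3, 6, 12, 21, 33, 48, 66 → 87.
So the next tuple is (N : -85 : Mars : 87).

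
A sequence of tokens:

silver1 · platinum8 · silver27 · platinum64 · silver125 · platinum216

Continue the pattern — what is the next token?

silver343

Metal — alternates silver ↔ platinum: silver, platinum, silver, platinum, silver, platinum → silver.
Second component: perfect cubes: 1³, 2³, 3³, …; 1, 8, 27, 64, 125, 216 → 343.
Combining the parts gives silver343.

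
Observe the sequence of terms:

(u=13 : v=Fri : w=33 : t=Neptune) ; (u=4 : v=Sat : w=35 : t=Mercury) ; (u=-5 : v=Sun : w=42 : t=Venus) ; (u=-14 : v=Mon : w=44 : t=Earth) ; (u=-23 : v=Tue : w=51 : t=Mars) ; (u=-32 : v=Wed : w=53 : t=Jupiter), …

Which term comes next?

U: −9 each step, so 13, 4, -5, -14, -23, -32 → -41.
V goes Fri, Sat, Sun, Mon, Tue, Wed → Thu (runs through the weekdays Mon→Sun).
W: alternating steps +2, +7, +2, +7, …; 33, 35, 42, 44, 51, 53 → 60.
T: Neptune, Mercury, Venus, Earth, Mars, Jupiter → Saturn (runs through the planets Mercury→Neptune).
Putting it together: (u=-41 : v=Thu : w=60 : t=Saturn).

(u=-41 : v=Thu : w=60 : t=Saturn)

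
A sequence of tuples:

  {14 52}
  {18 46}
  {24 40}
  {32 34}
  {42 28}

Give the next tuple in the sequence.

{54 22}

First coordinate: 14, 18, 24, 32, 42 → 54 (differences are 4, 6, 8, … (increasing by 2 each time)).
Second coordinate: −6 each step; 52, 46, 40, 34, 28 → 22.
Combining the parts gives {54 22}.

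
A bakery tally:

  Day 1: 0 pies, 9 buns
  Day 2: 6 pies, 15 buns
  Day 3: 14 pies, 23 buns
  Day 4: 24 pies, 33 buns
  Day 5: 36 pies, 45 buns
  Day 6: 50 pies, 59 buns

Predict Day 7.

Pies goes 0, 6, 14, 24, 36, 50 → 66 (differences are 6, 8, 10, … (increasing by 2 each time)).
Buns: 9, 15, 23, 33, 45, 59 → 75 (always 9 more than the pies).
Putting it together: 66 pies, 75 buns.

66 pies, 75 buns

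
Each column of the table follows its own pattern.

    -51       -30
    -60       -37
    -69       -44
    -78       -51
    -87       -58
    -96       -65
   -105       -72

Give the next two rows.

First component goes -51, -60, -69, -78, -87, -96, -105 → -114 → -123 (−9 each step).
Second component: −7 each step; -30, -37, -44, -51, -58, -65, -72 → -79 → -86.
Putting the parts together: -114  -79 and then -123  -86.

-114  -79; -123  -86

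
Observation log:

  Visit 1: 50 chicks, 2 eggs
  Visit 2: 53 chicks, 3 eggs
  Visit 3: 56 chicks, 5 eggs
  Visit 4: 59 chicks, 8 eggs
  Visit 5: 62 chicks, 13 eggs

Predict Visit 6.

Chicks goes 50, 53, 56, 59, 62 → 65 (+3 each step).
Eggs: each term is the sum of the two before it; 2, 3, 5, 8, 13 → 21.
Putting it together: 65 chicks, 21 eggs.

65 chicks, 21 eggs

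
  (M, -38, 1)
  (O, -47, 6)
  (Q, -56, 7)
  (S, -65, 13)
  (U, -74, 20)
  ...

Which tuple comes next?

(W, -83, 33)

Letter: letters move forward 2 places in the alphabet; M, O, Q, S, U → W.
Second part: -38, -47, -56, -65, -74 → -83 (−9 each step).
Third part: each term is the sum of the two before it; 1, 6, 7, 13, 20 → 33.
Combining the parts gives (W, -83, 33).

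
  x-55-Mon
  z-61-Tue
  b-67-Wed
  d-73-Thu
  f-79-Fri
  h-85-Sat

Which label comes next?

j-91-Sun

Letter — letters move forward 2 places in the alphabet, wrapping Z→A: x, z, b, d, f, h → j.
For the second component, +6 each step: 55, 61, 67, 73, 79, 85 → 91.
Day: Mon, Tue, Wed, Thu, Fri, Sat → Sun (runs through the weekdays Mon→Sun).
Putting it together: j-91-Sun.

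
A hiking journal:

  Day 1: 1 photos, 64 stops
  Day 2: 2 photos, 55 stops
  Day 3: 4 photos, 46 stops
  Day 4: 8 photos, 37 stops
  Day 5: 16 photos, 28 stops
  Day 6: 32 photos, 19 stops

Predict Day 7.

Photos: 1, 2, 4, 8, 16, 32 → 64 (×2 each step).
Stops: −9 each step, so 64, 55, 46, 37, 28, 19 → 10.
Combining the parts gives 64 photos, 10 stops.

64 photos, 10 stops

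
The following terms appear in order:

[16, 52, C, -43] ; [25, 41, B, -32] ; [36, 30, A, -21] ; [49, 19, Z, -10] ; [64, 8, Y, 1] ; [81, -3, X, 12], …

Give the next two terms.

First component — perfect squares: 4², 5², 6², …: 16, 25, 36, 49, 64, 81 → 100 → 121.
For the second component, −11 each step: 52, 41, 30, 19, 8, -3 → -14 → -25.
Letter: C, B, A, Z, Y, X → W → V (letters move back 1 place in the alphabet, wrapping A→Z).
Fourth component — +11 each step: -43, -32, -21, -10, 1, 12 → 23 → 34.
So the next two terms are [100, -14, W, 23] and [121, -25, V, 34].

[100, -14, W, 23], [121, -25, V, 34]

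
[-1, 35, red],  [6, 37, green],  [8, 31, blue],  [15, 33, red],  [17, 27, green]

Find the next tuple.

[24, 29, blue]

First slot — alternating steps +7, +2, +7, +2, …: -1, 6, 8, 15, 17 → 24.
Second slot: 35, 37, 31, 33, 27 → 29 (alternating steps +2, −6, +2, −6, …).
Colour: repeats red → green → blue; red, green, blue, red, green → blue.
Combining the parts gives [24, 29, blue].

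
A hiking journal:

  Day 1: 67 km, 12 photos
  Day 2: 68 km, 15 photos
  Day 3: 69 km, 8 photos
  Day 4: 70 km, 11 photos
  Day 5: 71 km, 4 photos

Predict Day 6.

Km: +1 each step; 67, 68, 69, 70, 71 → 72.
Photos — alternating steps +3, −7, +3, −7, …: 12, 15, 8, 11, 4 → 7.
So the next line is 72 km, 7 photos.

72 km, 7 photos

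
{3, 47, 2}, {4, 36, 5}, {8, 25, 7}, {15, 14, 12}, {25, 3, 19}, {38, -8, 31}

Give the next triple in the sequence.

First entry: 3, 4, 8, 15, 25, 38 → 54 (differences are 1, 4, 7, … (increasing by 3 each time)).
Second entry: −11 each step, so 47, 36, 25, 14, 3, -8 → -19.
For the third entry, each term is the sum of the two before it: 2, 5, 7, 12, 19, 31 → 50.
Combining the parts gives {54, -19, 50}.

{54, -19, 50}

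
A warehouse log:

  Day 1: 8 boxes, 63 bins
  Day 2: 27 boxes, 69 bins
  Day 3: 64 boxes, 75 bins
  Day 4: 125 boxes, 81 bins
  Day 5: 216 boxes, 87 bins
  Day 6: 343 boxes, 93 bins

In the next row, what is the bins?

99

Bins: +6 each step; 63, 69, 75, 81, 87, 93 → 99.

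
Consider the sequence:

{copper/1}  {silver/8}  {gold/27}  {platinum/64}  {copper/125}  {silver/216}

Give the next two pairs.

Metal: repeats copper → silver → gold → platinum; copper, silver, gold, platinum, copper, silver → gold → platinum.
Second slot: perfect cubes: 1³, 2³, 3³, …, so 1, 8, 27, 64, 125, 216 → 343 → 512.
Putting the parts together: {gold/343} and then {platinum/512}.

{gold/343}, {platinum/512}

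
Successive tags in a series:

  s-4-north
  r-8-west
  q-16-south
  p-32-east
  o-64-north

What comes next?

Letter: s, r, q, p, o → n (letters move back 1 place in the alphabet).
Second component — ×2 each step: 4, 8, 16, 32, 64 → 128.
Direction: repeats north → west → south → east; north, west, south, east, north → west.
Combining the parts gives n-128-west.

n-128-west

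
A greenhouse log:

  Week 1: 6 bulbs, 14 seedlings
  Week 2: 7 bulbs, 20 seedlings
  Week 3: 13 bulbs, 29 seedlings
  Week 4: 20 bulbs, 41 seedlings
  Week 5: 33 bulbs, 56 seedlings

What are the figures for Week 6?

Bulbs — each term is the sum of the two before it: 6, 7, 13, 20, 33 → 53.
Seedlings: differences are 6, 9, 12, … (increasing by 3 each time), so 14, 20, 29, 41, 56 → 74.
So the next row is 53 bulbs, 74 seedlings.

53 bulbs, 74 seedlings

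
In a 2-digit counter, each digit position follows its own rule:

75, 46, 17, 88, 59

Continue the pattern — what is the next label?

20

First digit: 7, 4, 1, 8, 5 → 2 (−3 each step, mod 10).
Second digit: 5, 6, 7, 8, 9 → 0 (+1 each step, mod 10).
So the next label is 20.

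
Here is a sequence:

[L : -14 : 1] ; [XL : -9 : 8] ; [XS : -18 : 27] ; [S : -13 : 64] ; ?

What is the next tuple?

Size: runs through clothing sizes XS→XL; L, XL, XS, S → M.
Second component: alternating steps +5, −9, +5, −9, …; -14, -9, -18, -13 → -22.
Third component: perfect cubes: 1³, 2³, 3³, …, so 1, 8, 27, 64 → 125.
So the next tuple is [M : -22 : 125].

[M : -22 : 125]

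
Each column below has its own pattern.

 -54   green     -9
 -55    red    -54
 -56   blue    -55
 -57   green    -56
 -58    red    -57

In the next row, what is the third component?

For the first component, −1 each step: -54, -55, -56, -57, -58 → -59.
Colour: green, red, blue, green, red → blue (repeats green → red → blue).
For the third component, always the previous value of the first component: -9, -54, -55, -56, -57 → -58.

-58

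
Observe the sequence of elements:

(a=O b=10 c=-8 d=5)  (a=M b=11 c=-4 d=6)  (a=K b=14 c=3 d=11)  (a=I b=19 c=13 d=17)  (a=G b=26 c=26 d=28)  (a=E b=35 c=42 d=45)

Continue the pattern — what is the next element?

(a=C b=46 c=61 d=73)

A — letters move back 2 places in the alphabet: O, M, K, I, G, E → C.
B: differences are 1, 3, 5, … (increasing by 2 each time); 10, 11, 14, 19, 26, 35 → 46.
C: -8, -4, 3, 13, 26, 42 → 61 (differences are 4, 7, 10, … (increasing by 3 each time)).
D: each term is the sum of the two before it, so 5, 6, 11, 17, 28, 45 → 73.
So the next element is (a=C b=46 c=61 d=73).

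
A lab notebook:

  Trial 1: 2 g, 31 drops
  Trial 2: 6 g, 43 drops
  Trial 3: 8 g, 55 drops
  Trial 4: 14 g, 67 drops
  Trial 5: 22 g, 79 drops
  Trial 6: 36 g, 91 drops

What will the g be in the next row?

G — each term is the sum of the two before it: 2, 6, 8, 14, 22, 36 → 58.
Drops goes 31, 43, 55, 67, 79, 91 → 103 (+12 each step).

58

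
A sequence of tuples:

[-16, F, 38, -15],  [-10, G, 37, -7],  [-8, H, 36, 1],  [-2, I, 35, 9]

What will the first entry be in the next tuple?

0

For the first entry, alternating steps +6, +2, +6, +2, …: -16, -10, -8, -2 → 0.
For the letter, letters move forward 1 place in the alphabet: F, G, H, I → J.
Third entry: 38, 37, 36, 35 → 34 (−1 each step).
Fourth entry: -15, -7, 1, 9 → 17 (+8 each step).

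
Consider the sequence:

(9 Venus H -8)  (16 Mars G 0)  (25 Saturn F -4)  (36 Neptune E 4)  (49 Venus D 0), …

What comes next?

(64 Mars C 8)

First slot: perfect squares: 3², 4², 5², …, so 9, 16, 25, 36, 49 → 64.
For the planet, repeats Venus → Mars → Saturn → Neptune: Venus, Mars, Saturn, Neptune, Venus → Mars.
Letter: H, G, F, E, D → C (letters move back 1 place in the alphabet).
Fourth slot: -8, 0, -4, 4, 0 → 8 (alternating steps +8, −4, +8, −4, …).
So the next 4-tuple is (64 Mars C 8).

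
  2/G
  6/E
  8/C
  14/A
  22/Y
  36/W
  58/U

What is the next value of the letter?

For the letter, letters move back 2 places in the alphabet, wrapping A→Z: G, E, C, A, Y, W, U → S.

S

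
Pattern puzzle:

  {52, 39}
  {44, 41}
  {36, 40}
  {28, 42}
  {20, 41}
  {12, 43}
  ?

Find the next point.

First part: −8 each step; 52, 44, 36, 28, 20, 12 → 4.
Second part: 39, 41, 40, 42, 41, 43 → 42 (alternating steps +2, −1, +2, −1, …).
Combining the parts gives {4, 42}.

{4, 42}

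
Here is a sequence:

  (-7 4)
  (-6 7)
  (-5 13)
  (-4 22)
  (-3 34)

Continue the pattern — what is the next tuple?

(-2 49)

First coordinate: +1 each step, so -7, -6, -5, -4, -3 → -2.
Second coordinate — differences are 3, 6, 9, … (increasing by 3 each time): 4, 7, 13, 22, 34 → 49.
Putting it together: (-2 49).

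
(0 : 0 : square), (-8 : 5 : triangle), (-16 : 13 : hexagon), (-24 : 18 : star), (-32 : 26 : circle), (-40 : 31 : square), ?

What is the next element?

(-48 : 39 : triangle)

First entry: 0, -8, -16, -24, -32, -40 → -48 (−8 each step).
For the second entry, alternating steps +5, +8, +5, +8, …: 0, 5, 13, 18, 26, 31 → 39.
Shape: square, triangle, hexagon, star, circle, square → triangle (repeats square → triangle → hexagon → star → circle).
Combining the parts gives (-48 : 39 : triangle).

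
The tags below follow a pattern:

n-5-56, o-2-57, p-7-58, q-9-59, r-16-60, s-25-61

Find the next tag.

t-41-62

For the letter, letters move forward 1 place in the alphabet: n, o, p, q, r, s → t.
Second component: each term is the sum of the two before it, so 5, 2, 7, 9, 16, 25 → 41.
Third component — +1 each step: 56, 57, 58, 59, 60, 61 → 62.
So the next tag is t-41-62.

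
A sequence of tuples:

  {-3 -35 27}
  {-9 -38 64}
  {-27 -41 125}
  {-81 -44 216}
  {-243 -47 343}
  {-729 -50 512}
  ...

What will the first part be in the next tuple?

-2187

For the first part, ×3 each step: -3, -9, -27, -81, -243, -729 → -2187.
Second part: -35, -38, -41, -44, -47, -50 → -53 (−3 each step).
For the third part, perfect cubes: 3³, 4³, 5³, …: 27, 64, 125, 216, 343, 512 → 729.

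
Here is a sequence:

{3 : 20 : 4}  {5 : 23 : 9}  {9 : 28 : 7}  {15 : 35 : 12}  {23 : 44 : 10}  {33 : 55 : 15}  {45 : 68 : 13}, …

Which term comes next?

First coordinate — differences are 2, 4, 6, … (increasing by 2 each time): 3, 5, 9, 15, 23, 33, 45 → 59.
Second coordinate: 20, 23, 28, 35, 44, 55, 68 → 83 (differences are 3, 5, 7, … (increasing by 2 each time)).
Third coordinate: 4, 9, 7, 12, 10, 15, 13 → 18 (alternating steps +5, −2, +5, −2, …).
So the next term is {59 : 83 : 18}.

{59 : 83 : 18}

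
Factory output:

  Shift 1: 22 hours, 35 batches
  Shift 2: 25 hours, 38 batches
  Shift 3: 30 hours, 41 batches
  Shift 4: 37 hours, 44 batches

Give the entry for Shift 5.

46 hours, 47 batches

Hours: differences are 3, 5, 7, … (increasing by 2 each time), so 22, 25, 30, 37 → 46.
Batches — +3 each step: 35, 38, 41, 44 → 47.
Combining the parts gives 46 hours, 47 batches.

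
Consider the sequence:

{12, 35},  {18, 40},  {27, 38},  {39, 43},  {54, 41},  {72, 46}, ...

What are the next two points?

{93, 44}, {117, 49}

First value goes 12, 18, 27, 39, 54, 72 → 93 → 117 (differences are 6, 9, 12, … (increasing by 3 each time)).
Second value: alternating steps +5, −2, +5, −2, …; 35, 40, 38, 43, 41, 46 → 44 → 49.
So the next two points are {93, 44} and {117, 49}.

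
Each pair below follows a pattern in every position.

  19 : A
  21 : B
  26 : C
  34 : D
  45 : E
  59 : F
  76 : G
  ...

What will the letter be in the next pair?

H

Letter: A, B, C, D, E, F, G → H (letters move forward 1 place in the alphabet).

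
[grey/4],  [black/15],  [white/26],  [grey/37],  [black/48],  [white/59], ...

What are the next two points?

[grey/70], [black/81]

Shade: repeats grey → black → white, so grey, black, white, grey, black, white → grey → black.
For the second coordinate, +11 each step: 4, 15, 26, 37, 48, 59 → 70 → 81.
Putting the parts together: [grey/70] and then [black/81].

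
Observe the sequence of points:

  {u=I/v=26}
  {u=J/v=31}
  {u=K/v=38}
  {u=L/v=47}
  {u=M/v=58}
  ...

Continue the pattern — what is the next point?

U: letters move forward 1 place in the alphabet; I, J, K, L, M → N.
V: differences are 5, 7, 9, … (increasing by 2 each time), so 26, 31, 38, 47, 58 → 71.
Putting it together: {u=N/v=71}.

{u=N/v=71}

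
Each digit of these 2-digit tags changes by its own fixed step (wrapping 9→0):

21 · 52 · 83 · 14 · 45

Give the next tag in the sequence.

76

First digit — +3 each step, mod 10: 2, 5, 8, 1, 4 → 7.
Second digit: +1 each step, mod 10, so 1, 2, 3, 4, 5 → 6.
Putting it together: 76.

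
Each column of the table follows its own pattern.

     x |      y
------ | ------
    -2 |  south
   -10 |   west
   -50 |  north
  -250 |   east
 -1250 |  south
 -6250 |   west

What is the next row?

Column x: ×5 each step; -2, -10, -50, -250, -1250, -6250 → -31250.
Column y: repeats south → west → north → east, so south, west, north, east, south, west → north.
Combining the parts gives -31250  north.

-31250  north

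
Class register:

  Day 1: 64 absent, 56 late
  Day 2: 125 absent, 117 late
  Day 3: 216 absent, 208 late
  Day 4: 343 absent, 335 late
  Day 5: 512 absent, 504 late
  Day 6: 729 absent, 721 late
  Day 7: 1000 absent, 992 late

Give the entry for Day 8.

1331 absent, 1323 late

Absent — perfect cubes: 4³, 5³, 6³, …: 64, 125, 216, 343, 512, 729, 1000 → 1331.
Late: always 8 less than the absent, so 56, 117, 208, 335, 504, 721, 992 → 1323.
So the next line is 1331 absent, 1323 late.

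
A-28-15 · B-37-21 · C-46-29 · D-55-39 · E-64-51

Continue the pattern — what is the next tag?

F-73-65

For the letter, letters move forward 1 place in the alphabet: A, B, C, D, E → F.
Second component — +9 each step: 28, 37, 46, 55, 64 → 73.
Third component: differences are 6, 8, 10, … (increasing by 2 each time), so 15, 21, 29, 39, 51 → 65.
Combining the parts gives F-73-65.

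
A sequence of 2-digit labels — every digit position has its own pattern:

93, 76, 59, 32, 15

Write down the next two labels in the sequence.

First digit: −2 each step, mod 10, so 9, 7, 5, 3, 1 → 9 → 7.
Second digit: 3, 6, 9, 2, 5 → 8 → 1 (+3 each step, mod 10).
Putting the parts together: 98 and then 71.

98 then 71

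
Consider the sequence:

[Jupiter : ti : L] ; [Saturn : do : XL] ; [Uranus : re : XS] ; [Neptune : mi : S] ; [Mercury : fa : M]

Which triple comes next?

[Venus : sol : L]

Planet: Jupiter, Saturn, Uranus, Neptune, Mercury → Venus (runs through the planets Mercury→Neptune).
Note — runs through the solfège scale do→ti: ti, do, re, mi, fa → sol.
For the size, runs through clothing sizes XS→XL: L, XL, XS, S, M → L.
So the next triple is [Venus : sol : L].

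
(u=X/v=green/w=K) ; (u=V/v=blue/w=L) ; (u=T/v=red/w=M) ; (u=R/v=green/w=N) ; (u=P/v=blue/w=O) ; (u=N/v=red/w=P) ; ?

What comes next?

(u=L/v=green/w=Q)

U — letters move back 2 places in the alphabet: X, V, T, R, P, N → L.
V: repeats green → blue → red, so green, blue, red, green, blue, red → green.
For the w, letters move forward 1 place in the alphabet: K, L, M, N, O, P → Q.
Putting it together: (u=L/v=green/w=Q).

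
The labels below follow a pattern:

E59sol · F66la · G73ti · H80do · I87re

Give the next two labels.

J94mi then K101fa

Letter — letters move forward 1 place in the alphabet: E, F, G, H, I → J → K.
Second component — +7 each step: 59, 66, 73, 80, 87 → 94 → 101.
Note — runs through the solfège scale do→ti: sol, la, ti, do, re → mi → fa.
Putting the parts together: J94mi and then K101fa.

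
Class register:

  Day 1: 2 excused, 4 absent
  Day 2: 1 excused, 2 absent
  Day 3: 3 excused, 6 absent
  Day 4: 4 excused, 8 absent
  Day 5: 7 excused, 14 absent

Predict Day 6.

11 excused, 22 absent

Excused goes 2, 1, 3, 4, 7 → 11 (each term is the sum of the two before it).
Absent: 4, 2, 6, 8, 14 → 22 (always 2 × the excused).
Combining the parts gives 11 excused, 22 absent.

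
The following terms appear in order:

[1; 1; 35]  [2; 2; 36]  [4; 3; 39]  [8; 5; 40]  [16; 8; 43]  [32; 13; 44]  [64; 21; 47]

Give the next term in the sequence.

First coordinate: ×2 each step, so 1, 2, 4, 8, 16, 32, 64 → 128.
Second coordinate: each term is the sum of the two before it, so 1, 2, 3, 5, 8, 13, 21 → 34.
For the third coordinate, alternating steps +1, +3, +1, +3, …: 35, 36, 39, 40, 43, 44, 47 → 48.
Putting it together: [128; 34; 48].

[128; 34; 48]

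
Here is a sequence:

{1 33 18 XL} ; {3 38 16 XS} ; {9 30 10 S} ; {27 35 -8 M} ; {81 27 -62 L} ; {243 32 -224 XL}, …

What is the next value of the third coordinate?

-710

First coordinate: 1, 3, 9, 27, 81, 243 → 729 (×3 each step).
Third coordinate goes 18, 16, 10, -8, -62, -224 → -710 (together with the first coordinate always sums to 19).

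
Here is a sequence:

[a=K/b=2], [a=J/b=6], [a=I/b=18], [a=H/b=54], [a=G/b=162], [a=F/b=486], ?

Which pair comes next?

A — letters move back 1 place in the alphabet: K, J, I, H, G, F → E.
B: ×3 each step; 2, 6, 18, 54, 162, 486 → 1458.
Combining the parts gives [a=E/b=1458].

[a=E/b=1458]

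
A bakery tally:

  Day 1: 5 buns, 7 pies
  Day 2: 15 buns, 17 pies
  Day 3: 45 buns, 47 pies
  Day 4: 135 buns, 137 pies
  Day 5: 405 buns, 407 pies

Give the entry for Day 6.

Buns: ×3 each step; 5, 15, 45, 135, 405 → 1215.
Pies: always 2 more than the buns; 7, 17, 47, 137, 407 → 1217.
Putting it together: 1215 buns, 1217 pies.

1215 buns, 1217 pies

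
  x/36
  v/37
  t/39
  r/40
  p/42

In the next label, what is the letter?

n

For the letter, letters move back 2 places in the alphabet: x, v, t, r, p → n.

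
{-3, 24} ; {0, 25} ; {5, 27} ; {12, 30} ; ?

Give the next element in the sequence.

First coordinate: differences are 3, 5, 7, … (increasing by 2 each time); -3, 0, 5, 12 → 21.
Second coordinate — differences are 1, 2, 3, … (increasing by 1 each time): 24, 25, 27, 30 → 34.
So the next element is {21, 34}.

{21, 34}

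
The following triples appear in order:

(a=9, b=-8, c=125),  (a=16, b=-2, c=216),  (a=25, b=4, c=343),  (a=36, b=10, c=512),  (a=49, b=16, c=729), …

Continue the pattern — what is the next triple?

(a=64, b=22, c=1000)

A: perfect squares: 3², 4², 5², …; 9, 16, 25, 36, 49 → 64.
B goes -8, -2, 4, 10, 16 → 22 (+6 each step).
C: perfect cubes: 5³, 6³, 7³, …, so 125, 216, 343, 512, 729 → 1000.
So the next triple is (a=64, b=22, c=1000).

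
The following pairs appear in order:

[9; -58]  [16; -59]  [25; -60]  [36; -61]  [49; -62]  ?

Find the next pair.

First value — perfect squares: 3², 4², 5², …: 9, 16, 25, 36, 49 → 64.
Second value: −1 each step; -58, -59, -60, -61, -62 → -63.
Putting it together: [64; -63].

[64; -63]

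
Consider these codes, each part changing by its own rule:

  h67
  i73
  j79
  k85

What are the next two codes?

l91 then m97

Letter: h, i, j, k → l → m (letters move forward 1 place in the alphabet).
Second component — +6 each step: 67, 73, 79, 85 → 91 → 97.
So the next two codes are l91 and m97.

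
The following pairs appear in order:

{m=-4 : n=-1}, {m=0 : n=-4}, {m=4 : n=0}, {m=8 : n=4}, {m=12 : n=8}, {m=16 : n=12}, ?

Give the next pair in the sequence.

M — +4 each step: -4, 0, 4, 8, 12, 16 → 20.
For the n, always the previous value of the m: -1, -4, 0, 4, 8, 12 → 16.
So the next pair is {m=20 : n=16}.

{m=20 : n=16}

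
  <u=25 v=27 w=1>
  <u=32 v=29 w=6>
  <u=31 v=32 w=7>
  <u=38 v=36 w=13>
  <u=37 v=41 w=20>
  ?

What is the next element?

<u=44 v=47 w=33>

U — alternating steps +7, −1, +7, −1, …: 25, 32, 31, 38, 37 → 44.
V — differences are 2, 3, 4, … (increasing by 1 each time): 27, 29, 32, 36, 41 → 47.
W goes 1, 6, 7, 13, 20 → 33 (each term is the sum of the two before it).
Combining the parts gives <u=44 v=47 w=33>.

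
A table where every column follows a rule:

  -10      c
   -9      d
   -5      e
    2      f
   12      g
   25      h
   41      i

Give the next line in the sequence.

First component: -10, -9, -5, 2, 12, 25, 41 → 60 (differences are 1, 4, 7, … (increasing by 3 each time)).
For the letter, letters move forward 1 place in the alphabet: c, d, e, f, g, h, i → j.
So the next line is 60  j.

60  j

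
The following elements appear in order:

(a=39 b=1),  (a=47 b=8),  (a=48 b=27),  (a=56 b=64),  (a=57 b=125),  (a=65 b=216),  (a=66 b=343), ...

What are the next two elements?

A goes 39, 47, 48, 56, 57, 65, 66 → 74 → 75 (alternating steps +8, +1, +8, +1, …).
B goes 1, 8, 27, 64, 125, 216, 343 → 512 → 729 (perfect cubes: 1³, 2³, 3³, …).
Putting the parts together: (a=74 b=512) and then (a=75 b=729).

(a=74 b=512), (a=75 b=729)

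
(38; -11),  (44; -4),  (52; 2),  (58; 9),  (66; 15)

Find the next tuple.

First entry goes 38, 44, 52, 58, 66 → 72 (alternating steps +6, +8, +6, +8, …).
Second entry: alternating steps +7, +6, +7, +6, …, so -11, -4, 2, 9, 15 → 22.
So the next tuple is (72; 22).

(72; 22)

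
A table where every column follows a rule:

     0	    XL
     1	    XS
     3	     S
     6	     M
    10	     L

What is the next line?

15  XL

First component — differences are 1, 2, 3, … (increasing by 1 each time): 0, 1, 3, 6, 10 → 15.
Size: runs through clothing sizes XS→XL; XL, XS, S, M, L → XL.
So the next line is 15  XL.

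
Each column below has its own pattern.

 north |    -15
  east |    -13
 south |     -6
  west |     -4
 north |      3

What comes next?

Direction goes north, east, south, west, north → east (repeats north → east → south → west).
Second component: -15, -13, -6, -4, 3 → 5 (alternating steps +2, +7, +2, +7, …).
Putting it together: east  5.

east  5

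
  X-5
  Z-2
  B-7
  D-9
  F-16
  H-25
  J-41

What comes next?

Letter — letters move forward 2 places in the alphabet, wrapping Z→A: X, Z, B, D, F, H, J → L.
Second component: 5, 2, 7, 9, 16, 25, 41 → 66 (each term is the sum of the two before it).
Putting it together: L-66.

L-66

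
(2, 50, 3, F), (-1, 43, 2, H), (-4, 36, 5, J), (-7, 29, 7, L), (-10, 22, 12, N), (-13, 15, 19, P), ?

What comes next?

First component: −3 each step, so 2, -1, -4, -7, -10, -13 → -16.
Second component: 50, 43, 36, 29, 22, 15 → 8 (−7 each step).
Third component: 3, 2, 5, 7, 12, 19 → 31 (each term is the sum of the two before it).
Letter goes F, H, J, L, N, P → R (letters move forward 2 places in the alphabet).
Combining the parts gives (-16, 8, 31, R).

(-16, 8, 31, R)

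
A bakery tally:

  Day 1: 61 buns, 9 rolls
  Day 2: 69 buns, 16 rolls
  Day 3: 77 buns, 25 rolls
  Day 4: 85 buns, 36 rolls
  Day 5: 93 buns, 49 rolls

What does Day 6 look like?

Buns: 61, 69, 77, 85, 93 → 101 (+8 each step).
Rolls — perfect squares: 3², 4², 5², …: 9, 16, 25, 36, 49 → 64.
Putting it together: 101 buns, 64 rolls.

101 buns, 64 rolls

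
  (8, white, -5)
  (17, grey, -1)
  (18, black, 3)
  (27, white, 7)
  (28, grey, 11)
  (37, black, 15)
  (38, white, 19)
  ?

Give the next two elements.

First part — alternating steps +9, +1, +9, +1, …: 8, 17, 18, 27, 28, 37, 38 → 47 → 48.
For the shade, repeats white → grey → black: white, grey, black, white, grey, black, white → grey → black.
Third part: +4 each step, so -5, -1, 3, 7, 11, 15, 19 → 23 → 27.
So the next two elements are (47, grey, 23) and (48, black, 27).

(47, grey, 23), (48, black, 27)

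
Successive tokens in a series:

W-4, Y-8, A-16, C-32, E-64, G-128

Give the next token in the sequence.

I-256

Letter: letters move forward 2 places in the alphabet, wrapping Z→A; W, Y, A, C, E, G → I.
Second component goes 4, 8, 16, 32, 64, 128 → 256 (×2 each step).
Combining the parts gives I-256.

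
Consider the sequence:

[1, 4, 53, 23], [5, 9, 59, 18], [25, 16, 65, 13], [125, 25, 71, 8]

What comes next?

First entry: ×5 each step; 1, 5, 25, 125 → 625.
Second entry: perfect squares: 2², 3², 4², …, so 4, 9, 16, 25 → 36.
Third entry: 53, 59, 65, 71 → 77 (+6 each step).
Fourth entry — −5 each step: 23, 18, 13, 8 → 3.
Combining the parts gives [625, 36, 77, 3].

[625, 36, 77, 3]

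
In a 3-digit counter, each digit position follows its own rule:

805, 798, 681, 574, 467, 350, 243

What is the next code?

136

First digit — −1 each step, mod 10: 8, 7, 6, 5, 4, 3, 2 → 1.
Second digit: 0, 9, 8, 7, 6, 5, 4 → 3 (−1 each step, mod 10).
Third digit: +3 each step, mod 10; 5, 8, 1, 4, 7, 0, 3 → 6.
Putting it together: 136.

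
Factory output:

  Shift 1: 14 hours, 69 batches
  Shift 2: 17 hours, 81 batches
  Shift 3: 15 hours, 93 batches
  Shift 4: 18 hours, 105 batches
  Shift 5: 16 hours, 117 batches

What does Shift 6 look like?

For the hours, alternating steps +3, −2, +3, −2, …: 14, 17, 15, 18, 16 → 19.
Batches: +12 each step, so 69, 81, 93, 105, 117 → 129.
So the next row is 19 hours, 129 batches.

19 hours, 129 batches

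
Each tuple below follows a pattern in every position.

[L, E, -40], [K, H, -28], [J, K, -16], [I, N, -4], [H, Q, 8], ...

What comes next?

[G, T, 20]

First letter — letters move back 1 place in the alphabet: L, K, J, I, H → G.
Second letter: E, H, K, N, Q → T (letters move forward 3 places in the alphabet).
Third coordinate: -40, -28, -16, -4, 8 → 20 (+12 each step).
Putting it together: [G, T, 20].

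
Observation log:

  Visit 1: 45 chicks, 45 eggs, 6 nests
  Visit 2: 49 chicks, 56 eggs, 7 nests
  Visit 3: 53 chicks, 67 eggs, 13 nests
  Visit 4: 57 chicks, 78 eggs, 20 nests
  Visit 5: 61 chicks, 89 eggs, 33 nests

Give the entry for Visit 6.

65 chicks, 100 eggs, 53 nests

For the chicks, +4 each step: 45, 49, 53, 57, 61 → 65.
Eggs goes 45, 56, 67, 78, 89 → 100 (+11 each step).
Nests: 6, 7, 13, 20, 33 → 53 (each term is the sum of the two before it).
Combining the parts gives 65 chicks, 100 eggs, 53 nests.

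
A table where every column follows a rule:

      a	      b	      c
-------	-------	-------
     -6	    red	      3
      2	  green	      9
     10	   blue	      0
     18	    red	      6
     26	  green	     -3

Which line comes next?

34  blue  3

Column a: +8 each step; -6, 2, 10, 18, 26 → 34.
For the column b, repeats red → green → blue: red, green, blue, red, green → blue.
Column c goes 3, 9, 0, 6, -3 → 3 (alternating steps +6, −9, +6, −9, …).
Putting it together: 34  blue  3.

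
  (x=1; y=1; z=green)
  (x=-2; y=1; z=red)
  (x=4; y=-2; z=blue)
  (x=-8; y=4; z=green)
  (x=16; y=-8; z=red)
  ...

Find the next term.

(x=-32; y=16; z=blue)

For the x, ×(-2) each step: 1, -2, 4, -8, 16 → -32.
Y goes 1, 1, -2, 4, -8 → 16 (always the previous value of the x).
Z: green, red, blue, green, red → blue (repeats green → red → blue).
So the next term is (x=-32; y=16; z=blue).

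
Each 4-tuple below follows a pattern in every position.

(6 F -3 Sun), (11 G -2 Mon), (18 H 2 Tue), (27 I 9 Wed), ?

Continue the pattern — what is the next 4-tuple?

First value: differences are 5, 7, 9, … (increasing by 2 each time); 6, 11, 18, 27 → 38.
Letter: letters move forward 1 place in the alphabet; F, G, H, I → J.
Third value: differences are 1, 4, 7, … (increasing by 3 each time), so -3, -2, 2, 9 → 19.
Day — runs through the weekdays Mon→Sun: Sun, Mon, Tue, Wed → Thu.
Combining the parts gives (38 J 19 Thu).

(38 J 19 Thu)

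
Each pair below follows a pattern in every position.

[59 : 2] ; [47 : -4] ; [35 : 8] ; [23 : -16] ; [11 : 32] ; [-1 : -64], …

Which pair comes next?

[-13 : 128]

First value: −12 each step; 59, 47, 35, 23, 11, -1 → -13.
Second value — ×(-2) each step: 2, -4, 8, -16, 32, -64 → 128.
So the next pair is [-13 : 128].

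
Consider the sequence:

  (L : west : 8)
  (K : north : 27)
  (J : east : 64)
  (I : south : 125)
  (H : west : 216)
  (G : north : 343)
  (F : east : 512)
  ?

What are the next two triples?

(E : south : 729), (D : west : 1000)

Letter: letters move back 1 place in the alphabet; L, K, J, I, H, G, F → E → D.
For the direction, repeats west → north → east → south: west, north, east, south, west, north, east → south → west.
Third slot: perfect cubes: 2³, 3³, 4³, …; 8, 27, 64, 125, 216, 343, 512 → 729 → 1000.
So the next two triples are (E : south : 729) and (D : west : 1000).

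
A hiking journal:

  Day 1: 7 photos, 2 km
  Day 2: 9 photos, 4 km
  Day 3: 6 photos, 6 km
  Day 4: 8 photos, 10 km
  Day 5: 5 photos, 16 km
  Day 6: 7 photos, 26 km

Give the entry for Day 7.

For the photos, alternating steps +2, −3, +2, −3, …: 7, 9, 6, 8, 5, 7 → 4.
For the km, each term is the sum of the two before it: 2, 4, 6, 10, 16, 26 → 42.
Putting it together: 4 photos, 42 km.

4 photos, 42 km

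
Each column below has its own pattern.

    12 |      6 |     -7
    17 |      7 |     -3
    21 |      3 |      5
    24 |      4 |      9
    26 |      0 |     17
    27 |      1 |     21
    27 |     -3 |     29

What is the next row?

26  -2  33

For the first component, differences are 5, 4, 3, … (decreasing by 1 each time): 12, 17, 21, 24, 26, 27, 27 → 26.
Second component — alternating steps +1, −4, +1, −4, …: 6, 7, 3, 4, 0, 1, -3 → -2.
Third component: -7, -3, 5, 9, 17, 21, 29 → 33 (alternating steps +4, +8, +4, +8, …).
Putting it together: 26  -2  33.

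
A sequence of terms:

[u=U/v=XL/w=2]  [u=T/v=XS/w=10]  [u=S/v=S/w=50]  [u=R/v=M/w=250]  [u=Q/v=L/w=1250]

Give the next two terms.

U: letters move back 1 place in the alphabet, so U, T, S, R, Q → P → O.
V goes XL, XS, S, M, L → XL → XS (runs through clothing sizes XS→XL).
W: ×5 each step, so 2, 10, 50, 250, 1250 → 6250 → 31250.
Putting the parts together: [u=P/v=XL/w=6250] and then [u=O/v=XS/w=31250].

[u=P/v=XL/w=6250], [u=O/v=XS/w=31250]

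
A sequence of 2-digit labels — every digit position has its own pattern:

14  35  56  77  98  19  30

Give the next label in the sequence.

51

First digit goes 1, 3, 5, 7, 9, 1, 3 → 5 (+2 each step, mod 10).
Second digit: +1 each step, mod 10, so 4, 5, 6, 7, 8, 9, 0 → 1.
Putting it together: 51.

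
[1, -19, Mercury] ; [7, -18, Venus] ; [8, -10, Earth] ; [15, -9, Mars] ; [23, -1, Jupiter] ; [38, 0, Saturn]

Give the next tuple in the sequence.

First part: 1, 7, 8, 15, 23, 38 → 61 (each term is the sum of the two before it).
Second part: alternating steps +1, +8, +1, +8, …; -19, -18, -10, -9, -1, 0 → 8.
Planet goes Mercury, Venus, Earth, Mars, Jupiter, Saturn → Uranus (runs through the planets Mercury→Neptune).
Putting it together: [61, 8, Uranus].

[61, 8, Uranus]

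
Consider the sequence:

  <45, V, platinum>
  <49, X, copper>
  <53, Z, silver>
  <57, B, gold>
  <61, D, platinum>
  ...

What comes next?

<65, F, copper>

First entry — +4 each step: 45, 49, 53, 57, 61 → 65.
For the letter, letters move forward 2 places in the alphabet, wrapping Z→A: V, X, Z, B, D → F.
Metal goes platinum, copper, silver, gold, platinum → copper (repeats platinum → copper → silver → gold).
Combining the parts gives <65, F, copper>.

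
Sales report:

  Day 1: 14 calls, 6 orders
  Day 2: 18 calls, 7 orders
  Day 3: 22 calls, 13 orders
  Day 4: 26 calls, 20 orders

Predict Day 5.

Calls — +4 each step: 14, 18, 22, 26 → 30.
Orders: each term is the sum of the two before it; 6, 7, 13, 20 → 33.
Combining the parts gives 30 calls, 33 orders.

30 calls, 33 orders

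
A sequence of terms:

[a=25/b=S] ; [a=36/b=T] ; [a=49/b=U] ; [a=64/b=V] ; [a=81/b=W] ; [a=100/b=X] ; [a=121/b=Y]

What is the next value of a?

144

A: perfect squares: 5², 6², 7², …, so 25, 36, 49, 64, 81, 100, 121 → 144.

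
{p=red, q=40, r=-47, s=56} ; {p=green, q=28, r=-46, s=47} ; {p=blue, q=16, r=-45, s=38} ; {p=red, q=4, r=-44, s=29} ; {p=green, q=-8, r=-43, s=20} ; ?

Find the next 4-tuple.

{p=blue, q=-20, r=-42, s=11}

P: red, green, blue, red, green → blue (repeats red → green → blue).
Q: −12 each step; 40, 28, 16, 4, -8 → -20.
For the r, +1 each step: -47, -46, -45, -44, -43 → -42.
S: −9 each step; 56, 47, 38, 29, 20 → 11.
Combining the parts gives {p=blue, q=-20, r=-42, s=11}.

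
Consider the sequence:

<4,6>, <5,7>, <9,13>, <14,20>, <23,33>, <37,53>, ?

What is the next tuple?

<60,86>

First component: each term is the sum of the two before it, so 4, 5, 9, 14, 23, 37 → 60.
Second component: each term is the sum of the two before it, so 6, 7, 13, 20, 33, 53 → 86.
Putting it together: <60,86>.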